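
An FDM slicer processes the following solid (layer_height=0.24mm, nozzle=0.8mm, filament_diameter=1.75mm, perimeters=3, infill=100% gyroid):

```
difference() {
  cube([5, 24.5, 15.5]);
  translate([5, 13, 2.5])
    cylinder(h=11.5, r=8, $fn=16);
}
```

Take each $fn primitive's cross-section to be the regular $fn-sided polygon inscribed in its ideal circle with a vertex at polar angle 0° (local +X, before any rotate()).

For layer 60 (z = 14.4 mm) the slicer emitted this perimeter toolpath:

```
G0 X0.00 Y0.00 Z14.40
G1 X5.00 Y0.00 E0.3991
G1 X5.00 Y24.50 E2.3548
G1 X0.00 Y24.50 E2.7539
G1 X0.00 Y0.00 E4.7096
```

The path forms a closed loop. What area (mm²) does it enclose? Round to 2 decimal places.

122.50 mm²

Apply the shoelace formula to the sequence of (X, Y) vertices; enclosed area = 122.50 mm².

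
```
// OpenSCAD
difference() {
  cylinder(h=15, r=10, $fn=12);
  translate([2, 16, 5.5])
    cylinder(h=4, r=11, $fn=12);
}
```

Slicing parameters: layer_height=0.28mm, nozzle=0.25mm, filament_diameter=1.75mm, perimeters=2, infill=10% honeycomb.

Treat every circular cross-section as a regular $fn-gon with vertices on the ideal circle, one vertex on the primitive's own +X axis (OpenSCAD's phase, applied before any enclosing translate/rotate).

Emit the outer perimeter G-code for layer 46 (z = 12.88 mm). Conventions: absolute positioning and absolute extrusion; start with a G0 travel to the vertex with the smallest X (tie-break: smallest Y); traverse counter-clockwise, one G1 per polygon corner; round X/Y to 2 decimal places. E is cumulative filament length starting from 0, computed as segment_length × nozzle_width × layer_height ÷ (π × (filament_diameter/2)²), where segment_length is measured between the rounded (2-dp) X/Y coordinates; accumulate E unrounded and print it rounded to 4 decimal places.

At z = 12.88 mm: the cylinder: section is a regular 12-gon, circumradius r=10; the cylinder at (2, 16) is not intersected at this z (z outside [5.5, 9.5]); Subtracting the remaining from the first: none of the subtracted shapes is present at this height, so the r=10 cylinder is unchanged — 1 connected region. The outline is a single polygon with 12 vertices. Extrusion per mm of travel: 0.25 × 0.28 / (π × 0.875²) = 0.029103. Accumulating E over each segment gives final E = 1.8077.

G0 X-10.00 Y0.00 Z12.88
G1 X-8.66 Y-5.00 E0.1506
G1 X-5.00 Y-8.66 E0.3013
G1 X0.00 Y-10.00 E0.4519
G1 X5.00 Y-8.66 E0.6026
G1 X8.66 Y-5.00 E0.7532
G1 X10.00 Y0.00 E0.9039
G1 X8.66 Y5.00 E1.0545
G1 X5.00 Y8.66 E1.2051
G1 X0.00 Y10.00 E1.3558
G1 X-5.00 Y8.66 E1.5064
G1 X-8.66 Y5.00 E1.6571
G1 X-10.00 Y0.00 E1.8077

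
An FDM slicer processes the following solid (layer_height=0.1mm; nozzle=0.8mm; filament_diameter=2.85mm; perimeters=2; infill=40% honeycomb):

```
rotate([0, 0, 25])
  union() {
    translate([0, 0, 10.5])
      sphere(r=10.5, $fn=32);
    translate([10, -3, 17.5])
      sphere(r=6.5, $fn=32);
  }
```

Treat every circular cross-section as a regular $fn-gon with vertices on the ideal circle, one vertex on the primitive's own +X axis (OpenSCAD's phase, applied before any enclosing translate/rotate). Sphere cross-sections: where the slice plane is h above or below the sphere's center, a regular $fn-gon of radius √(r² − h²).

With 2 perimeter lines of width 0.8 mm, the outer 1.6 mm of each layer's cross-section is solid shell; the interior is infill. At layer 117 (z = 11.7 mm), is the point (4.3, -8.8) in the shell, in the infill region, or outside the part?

At z = 11.7 mm: the r=10.5 sphere slices to a regular 32-gon of circumradius 10.431 (√(r²−h²) with h=1.2 from center); the r=6.5 sphere at (10, -3) contributes a regular 32-gon of circumradius √(6.5²−5.8²) = 2.934; Combining (union): the regions partially overlap (shared area 12.38 mm²), so overlapping operands fuse into one piece — 1 connected region; (rotated 25° about Z; rotation is an isometry so areas/perimeters/island counts are preserved). Overall, the cross-section is a single solid region. Undo the 25° rotation: the query point maps to (0.178, -9.793) in the un-rotated model frame. The nearest boundary edge runs (2.04, -10.23)→(-0.00, -10.43); distance from the point to it = 0.62 mm. The point is inside the cross-section, 0.62 mm from the nearest boundary — within the 1.6 mm shell band (2 × 0.8).

shell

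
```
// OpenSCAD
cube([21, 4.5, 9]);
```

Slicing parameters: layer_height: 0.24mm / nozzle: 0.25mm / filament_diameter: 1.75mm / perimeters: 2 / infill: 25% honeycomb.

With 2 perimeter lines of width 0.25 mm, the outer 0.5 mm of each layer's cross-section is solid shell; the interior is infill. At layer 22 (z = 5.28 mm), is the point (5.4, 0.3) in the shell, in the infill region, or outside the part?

shell

At z = 5.28 mm: the 21×4.5 cube contributes its full rectangle. Overall, the cross-section is a single solid region. The nearest boundary edge runs (0.00, 0.00)→(21.00, 0.00); distance from the point to it = 0.30 mm. The point is inside the cross-section, 0.30 mm from the nearest boundary — within the 0.5 mm shell band (2 × 0.25).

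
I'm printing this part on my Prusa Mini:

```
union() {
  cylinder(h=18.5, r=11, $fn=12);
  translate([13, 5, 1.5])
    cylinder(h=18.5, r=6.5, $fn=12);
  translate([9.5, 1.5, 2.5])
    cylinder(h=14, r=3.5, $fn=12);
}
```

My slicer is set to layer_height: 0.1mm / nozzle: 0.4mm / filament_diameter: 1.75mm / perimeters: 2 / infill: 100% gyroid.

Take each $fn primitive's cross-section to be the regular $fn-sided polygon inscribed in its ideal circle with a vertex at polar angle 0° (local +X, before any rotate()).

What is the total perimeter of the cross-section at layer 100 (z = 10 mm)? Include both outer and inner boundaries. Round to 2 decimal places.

87.73 mm

At z = 10 mm: the r=11 cylinder contributes a regular 12-gon of circumradius 11 (perimeter = 2·12·11.000·sin(180°/12) = 68.33 mm); the r=6.5 cylinder at (13, 5) contributes a regular 12-gon of circumradius 6.5 (perimeter = 2·12·6.500·sin(180°/12) = 40.38 mm); the r=3.5 cylinder at (9.5, 1.5) gives a regular 12-gon of circumradius 3.5 (constant along its height) (perimeter = 2·12·3.500·sin(180°/12) = 21.74 mm); Combining (union): the regions partially overlap (shared area 56.83 mm²), so the edge portions inside another operand are dropped and the merged outline is re-measured after clipping — boundary = 87.73 mm. Overall, the cross-section is a single solid region. Total boundary length (outer) = 87.73 mm.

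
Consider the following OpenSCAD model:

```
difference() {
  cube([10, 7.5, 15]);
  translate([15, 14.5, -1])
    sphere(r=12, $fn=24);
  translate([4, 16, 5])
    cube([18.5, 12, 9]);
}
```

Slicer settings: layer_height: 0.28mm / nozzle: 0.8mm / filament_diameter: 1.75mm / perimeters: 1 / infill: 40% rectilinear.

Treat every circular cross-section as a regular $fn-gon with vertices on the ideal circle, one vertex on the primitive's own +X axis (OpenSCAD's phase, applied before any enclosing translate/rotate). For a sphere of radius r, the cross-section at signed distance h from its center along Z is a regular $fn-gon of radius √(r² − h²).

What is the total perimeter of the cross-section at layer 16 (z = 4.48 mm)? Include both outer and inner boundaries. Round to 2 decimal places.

33.49 mm

At z = 4.48 mm: the 10×7.5 cube contributes its full rectangle (perimeter 35.00 mm); the r=12 sphere at (15, 14.5) slices to a regular 24-gon of circumradius 10.676 (√(r²−h²) with h=5.48 from center) (perimeter = 2·24·10.676·sin(180°/24) = 66.89 mm); the cube at (4, 16) does not reach this height (z outside [5, 14]); Taking the first minus the rest: starting from the 10×7.5 cube, the r=12 sphere at (15, 14.5) partially overlaps it — only the 3.99 mm² overlap (of its 353.97 mm²) is removed, clipping the outline — boundary = 33.49 mm. Overall, the cross-section is a single solid region. Total boundary length (outer) = 33.49 mm.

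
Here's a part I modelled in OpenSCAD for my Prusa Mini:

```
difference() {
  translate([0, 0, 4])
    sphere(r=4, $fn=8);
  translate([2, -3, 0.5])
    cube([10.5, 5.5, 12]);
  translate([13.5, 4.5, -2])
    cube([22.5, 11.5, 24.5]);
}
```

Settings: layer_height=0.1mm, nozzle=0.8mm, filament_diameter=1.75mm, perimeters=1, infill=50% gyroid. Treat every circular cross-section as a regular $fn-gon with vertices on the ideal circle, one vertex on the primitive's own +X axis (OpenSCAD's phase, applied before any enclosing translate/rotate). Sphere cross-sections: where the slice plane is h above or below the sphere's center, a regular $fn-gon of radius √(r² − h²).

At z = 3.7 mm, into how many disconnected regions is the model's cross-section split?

1

At z = 3.7 mm: the r=4 sphere slices to a regular 8-gon of circumradius 3.989 (√(r²−h²) with h=0.3 from center); the cube at (2, -3) is present — its section is the full 10.5×5.5 rectangle; the cube at (13.5, 4.5) (footprint 22.5×11.5) is included at this height; After the difference (first − rest): starting from the r=4 sphere, the 10.5×5.5 cube at (2, -3) partially overlaps it — only the 7.75 mm² overlap (of its 57.75 mm²) is removed, clipping the outline; the 22.5×11.5 cube at (13.5, 4.5) misses the remaining region (no effect) — 1 connected region. The result has 1 disconnected region.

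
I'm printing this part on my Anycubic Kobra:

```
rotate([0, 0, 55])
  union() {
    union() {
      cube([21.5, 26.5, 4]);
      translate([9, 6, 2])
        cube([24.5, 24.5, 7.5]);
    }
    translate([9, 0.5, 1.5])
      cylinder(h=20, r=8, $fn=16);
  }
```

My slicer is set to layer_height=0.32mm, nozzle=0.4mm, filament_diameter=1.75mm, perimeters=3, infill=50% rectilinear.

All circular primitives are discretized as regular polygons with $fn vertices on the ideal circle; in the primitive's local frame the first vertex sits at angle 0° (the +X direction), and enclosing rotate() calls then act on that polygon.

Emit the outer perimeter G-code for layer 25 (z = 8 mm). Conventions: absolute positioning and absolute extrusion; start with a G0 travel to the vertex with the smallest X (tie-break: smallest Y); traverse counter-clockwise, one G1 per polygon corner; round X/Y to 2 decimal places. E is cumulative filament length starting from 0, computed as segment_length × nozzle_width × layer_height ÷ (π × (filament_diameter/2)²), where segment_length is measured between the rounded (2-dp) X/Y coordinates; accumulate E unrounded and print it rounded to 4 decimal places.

G0 X-19.82 Y24.87 Z8.00
G1 X-1.80 Y12.25 E1.1707
G1 X-3.06 Y9.39 E1.3371
G1 X-3.13 Y6.27 E1.5031
G1 X-1.99 Y3.36 E1.6694
G1 X0.16 Y1.11 E1.8351
G1 X3.02 Y-0.15 E2.0014
G1 X6.14 Y-0.22 E2.1675
G1 X9.05 Y0.91 E2.3336
G1 X11.31 Y3.07 E2.4999
G1 X12.56 Y5.93 E2.6660
G1 X12.63 Y9.05 E2.8321
G1 X11.50 Y11.96 E2.9982
G1 X9.34 Y14.21 E3.1642
G1 X6.48 Y15.47 E3.3305
G1 X3.55 Y15.53 E3.4865
G1 X14.30 Y30.88 E4.4838
G1 X-5.77 Y44.94 E5.7878
G1 X-19.82 Y24.87 E7.0916

At z = 8 mm: the cube is absent (z outside [0, 4]); the cube at (9, 6) (footprint 24.5×24.5) is included at this height; Combining (union): only the 24.5×24.5 cube at (9, 6) is present, so the union is just that shape — 1 connected region; the cylinder at (9, 0.5): section is a regular 16-gon, circumradius r=8; Combining (union): the regions partially overlap (shared area 9.39 mm²), so overlapping operands fuse into one piece — 1 connected region; (rotated 55° about Z; rotation is an isometry so areas/perimeters/island counts are preserved). The outline is a single polygon with 18 vertices. Extrusion per mm of travel: 0.4 × 0.32 / (π × 0.875²) = 0.053216. Accumulating E over each segment gives final E = 7.0916.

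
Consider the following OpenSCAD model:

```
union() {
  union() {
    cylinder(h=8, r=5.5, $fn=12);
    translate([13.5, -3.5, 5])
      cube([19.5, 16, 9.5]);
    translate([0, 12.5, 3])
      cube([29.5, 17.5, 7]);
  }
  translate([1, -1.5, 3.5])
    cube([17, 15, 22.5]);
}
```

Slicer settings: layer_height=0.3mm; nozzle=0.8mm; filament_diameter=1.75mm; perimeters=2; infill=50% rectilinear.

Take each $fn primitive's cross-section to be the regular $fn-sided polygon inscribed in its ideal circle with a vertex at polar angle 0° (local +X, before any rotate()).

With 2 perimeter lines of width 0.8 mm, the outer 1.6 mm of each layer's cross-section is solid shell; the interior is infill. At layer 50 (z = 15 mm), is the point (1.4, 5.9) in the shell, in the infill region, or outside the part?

At z = 15 mm: the cylinder is absent (z outside [0, 8]); the cube at (13.5, -3.5) is not intersected at this z (z outside [5, 14.5]); the cube at (0, 12.5) is not intersected at this z (z outside [3, 10]); Combining (union): nothing is present at this height; the cube at (1, -1.5) is present — its section is the full 17×15 rectangle; Merging all regions: only the 17×15 cube at (1, -1.5) is present, so the union is just that shape — 1 connected region. Overall, the cross-section is a single solid region. The nearest boundary edge runs (1.00, 13.50)→(1.00, -1.50); distance from the point to it = 0.40 mm. The point is inside the cross-section, 0.40 mm from the nearest boundary — within the 1.6 mm shell band (2 × 0.8).

shell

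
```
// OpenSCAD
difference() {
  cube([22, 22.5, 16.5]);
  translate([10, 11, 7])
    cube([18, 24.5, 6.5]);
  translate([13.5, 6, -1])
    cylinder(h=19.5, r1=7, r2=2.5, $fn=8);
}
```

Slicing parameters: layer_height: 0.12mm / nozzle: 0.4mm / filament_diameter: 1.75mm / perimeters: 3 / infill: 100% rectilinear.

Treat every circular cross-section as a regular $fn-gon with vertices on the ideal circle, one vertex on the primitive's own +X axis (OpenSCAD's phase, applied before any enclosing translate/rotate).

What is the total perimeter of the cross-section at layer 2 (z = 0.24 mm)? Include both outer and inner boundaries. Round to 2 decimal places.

At z = 0.24 mm: the cube is present — its section is the full 22×22.5 rectangle (perimeter 89.00 mm); the cube at (10, 11) is not intersected at this z (z outside [7, 13.5]); the cone at (13.5, 6) (r1=7→r2=2.5) has section circumradius 6.714 here — a regular 8-gon (perimeter = 2·8·6.714·sin(180°/8) = 41.11 mm); After the difference (first − rest): starting from the 22×22.5 cube, the cone at (13.5, 6) partially overlaps it — only the 126.26 mm² overlap (of its 127.49 mm²) is removed, clipping the outline — boundary = 122.93 mm. Overall, the cross-section is a single solid region. Total boundary length (outer) = 122.93 mm.

122.93 mm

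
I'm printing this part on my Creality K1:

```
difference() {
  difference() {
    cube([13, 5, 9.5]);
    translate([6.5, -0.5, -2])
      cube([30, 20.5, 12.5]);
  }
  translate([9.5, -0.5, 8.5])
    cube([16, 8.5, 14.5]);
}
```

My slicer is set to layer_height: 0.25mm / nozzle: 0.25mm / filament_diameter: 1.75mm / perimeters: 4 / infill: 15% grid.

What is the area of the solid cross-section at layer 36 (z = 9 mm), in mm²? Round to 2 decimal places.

32.50 mm²

At z = 9 mm: the 13×5 cube contributes its full rectangle (area 65.00 mm²); the cube at (6.5, -0.5) is present — its section is the full 30×20.5 rectangle (area 615.00 mm²); Subtracting the remaining from the first: starting from the 13×5 cube (65.00 mm²), the 30×20.5 cube at (6.5, -0.5) partially overlaps it — only the 32.50 mm² overlap (of its 615.00 mm²) is removed, clipping the outline — area = 32.50 mm²; the cube at (9.5, -0.5) is present — its section is the full 16×8.5 rectangle (area 136.00 mm²); After the difference (first − rest): starting from that combined region (32.50 mm²), the 16×8.5 cube at (9.5, -0.5) misses the remaining region (no effect) — area = 32.50 mm². Overall, the cross-section is a single solid region. Net area = 32.50 mm².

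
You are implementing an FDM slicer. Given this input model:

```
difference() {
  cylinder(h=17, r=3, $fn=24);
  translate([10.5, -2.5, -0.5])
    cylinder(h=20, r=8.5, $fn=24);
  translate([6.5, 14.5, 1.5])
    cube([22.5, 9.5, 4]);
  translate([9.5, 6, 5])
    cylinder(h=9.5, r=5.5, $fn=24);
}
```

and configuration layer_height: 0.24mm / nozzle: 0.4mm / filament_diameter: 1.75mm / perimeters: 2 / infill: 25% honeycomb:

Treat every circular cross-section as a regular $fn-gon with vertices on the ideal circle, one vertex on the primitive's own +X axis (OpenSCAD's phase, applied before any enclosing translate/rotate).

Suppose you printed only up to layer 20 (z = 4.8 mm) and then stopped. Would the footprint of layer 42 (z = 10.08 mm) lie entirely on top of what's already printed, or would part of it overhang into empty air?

entirely on top

Compare the two slices. At z = 4.8: the cylinder: section is a regular 24-gon, circumradius r=3 (area = (24/2)·3.000²·sin(360°/24) = 27.95 mm²); the r=8.5 cylinder at (10.5, -2.5) gives a regular 24-gon of circumradius 8.5 (constant along its height) (area = (24/2)·8.500²·sin(360°/24) = 224.40 mm²); the cube at (6.5, 14.5) (footprint 22.5×9.5) is included at this height (area 213.75 mm²); the cylinder at (9.5, 6) is not intersected at this z (z outside [5, 14.5]); After the difference (first − rest): starting from the r=3 cylinder (27.95 mm²), the r=8.5 cylinder at (10.5, -2.5) partially overlaps it — only the 1.40 mm² overlap (of its 224.40 mm²) is removed, clipping the outline; the 22.5×9.5 cube at (6.5, 14.5) misses the remaining region (no effect) — area = 26.56 mm². At z = 10.08: the cylinder: section is a regular 24-gon, circumradius r=3 (area = (24/2)·3.000²·sin(360°/24) = 27.95 mm²); the r=8.5 cylinder at (10.5, -2.5) contributes a regular 24-gon of circumradius 8.5 (area = (24/2)·8.500²·sin(360°/24) = 224.40 mm²); the cube at (6.5, 14.5) does not reach this height (z outside [1.5, 5.5]); the r=5.5 cylinder at (9.5, 6) contributes a regular 24-gon of circumradius 5.5 (area = (24/2)·5.500²·sin(360°/24) = 93.95 mm²); After the difference (first − rest): starting from the r=3 cylinder (27.95 mm²), the r=8.5 cylinder at (10.5, -2.5) partially overlaps it — only the 1.40 mm² overlap (of its 224.40 mm²) is removed, clipping the outline; the r=5.5 cylinder at (9.5, 6) misses the remaining region (no effect) — area = 26.56 mm². Checking containment: the cross-section at z = 10.08 is a subset of the cross-section at z = 4.8.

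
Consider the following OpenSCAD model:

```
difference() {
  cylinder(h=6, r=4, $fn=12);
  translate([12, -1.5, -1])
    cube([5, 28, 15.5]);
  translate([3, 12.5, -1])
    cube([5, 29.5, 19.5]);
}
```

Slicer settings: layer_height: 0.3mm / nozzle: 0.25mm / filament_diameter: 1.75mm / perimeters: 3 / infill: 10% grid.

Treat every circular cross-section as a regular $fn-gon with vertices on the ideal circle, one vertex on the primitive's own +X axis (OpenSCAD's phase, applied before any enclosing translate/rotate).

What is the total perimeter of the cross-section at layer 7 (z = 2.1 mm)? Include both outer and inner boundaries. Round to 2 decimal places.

At z = 2.1 mm: the r=4 cylinder contributes a regular 12-gon of circumradius 4 (perimeter = 2·12·4.000·sin(180°/12) = 24.85 mm); the cube at (12, -1.5) is present — its section is the full 5×28 rectangle (perimeter 66.00 mm); the 5×29.5 cube at (3, 12.5) contributes its full rectangle (perimeter 69.00 mm); Subtracting the remaining from the first: starting from the r=4 cylinder, the 5×28 cube at (12, -1.5) misses the remaining region (no effect); the 5×29.5 cube at (3, 12.5) misses the remaining region (no effect) — boundary = 24.85 mm. Overall, the cross-section is a single solid region. Total boundary length (outer) = 24.85 mm.

24.85 mm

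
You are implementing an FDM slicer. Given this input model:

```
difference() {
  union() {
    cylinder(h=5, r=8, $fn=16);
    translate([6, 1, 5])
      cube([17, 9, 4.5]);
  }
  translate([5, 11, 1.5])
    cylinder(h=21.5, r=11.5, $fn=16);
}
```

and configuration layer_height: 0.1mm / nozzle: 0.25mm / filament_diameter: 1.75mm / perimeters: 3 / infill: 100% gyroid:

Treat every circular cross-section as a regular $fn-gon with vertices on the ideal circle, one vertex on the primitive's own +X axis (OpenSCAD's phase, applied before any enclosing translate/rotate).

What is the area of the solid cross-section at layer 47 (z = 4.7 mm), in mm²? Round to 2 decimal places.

At z = 4.7 mm: the r=8 cylinder contributes a regular 16-gon of circumradius 8 (area = (16/2)·8.000²·sin(360°/16) = 195.93 mm²); the cube at (6, 1) is not intersected at this z (z outside [5, 9.5]); Merging all regions: only the r=8 cylinder is present, so the union is just that shape — area = 195.93 mm²; the cylinder at (5, 11): section is a regular 16-gon, circumradius r=11.5 (area = (16/2)·11.500²·sin(360°/16) = 404.88 mm²); After the difference (first − rest): starting from that combined region (195.93 mm²), the r=11.5 cylinder at (5, 11) partially overlaps it — only the 72.52 mm² overlap (of its 404.88 mm²) is removed, clipping the outline — area = 123.42 mm². Overall, the cross-section is a single solid region. Net area = 123.42 mm².

123.42 mm²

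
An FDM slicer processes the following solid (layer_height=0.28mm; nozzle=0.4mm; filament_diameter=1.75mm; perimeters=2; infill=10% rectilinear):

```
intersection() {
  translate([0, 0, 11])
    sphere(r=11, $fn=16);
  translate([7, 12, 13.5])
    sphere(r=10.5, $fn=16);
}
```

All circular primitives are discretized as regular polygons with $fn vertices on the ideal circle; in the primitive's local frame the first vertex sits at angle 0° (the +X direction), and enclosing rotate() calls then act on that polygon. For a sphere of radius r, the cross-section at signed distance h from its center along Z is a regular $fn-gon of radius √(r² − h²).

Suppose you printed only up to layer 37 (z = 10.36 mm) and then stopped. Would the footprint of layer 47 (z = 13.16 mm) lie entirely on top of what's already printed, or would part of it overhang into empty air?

part overhangs

Compare the two slices. At z = 10.36: the sphere: section is a regular 16-gon, circumradius = √(r²−h²) = √(11²−0.64²) = 10.981 (area = (16/2)·10.981²·sin(360°/16) = 369.18 mm²); the r=10.5 sphere at (7, 12) contributes a regular 16-gon of circumradius √(10.5²−3.14²) = 10.020 (area = (16/2)·10.020²·sin(360°/16) = 307.34 mm²); Keeping only the common overlap: the r=10.5 sphere at (7, 12) partially overlaps the r=11 sphere; clipping to the common part keeps 72.67 mm² — area = 72.67 mm². At z = 13.16: the r=11 sphere contributes a regular 16-gon of circumradius √(11²−2.16²) = 10.786 (area = (16/2)·10.786²·sin(360°/16) = 356.15 mm²); the sphere at (7, 12): section is a regular 16-gon, circumradius = √(r²−h²) = √(10.5²−0.34²) = 10.494 (area = (16/2)·10.494²·sin(360°/16) = 337.17 mm²); After intersecting: the r=10.5 sphere at (7, 12) partially overlaps the r=11 sphere; clipping to the common part keeps 77.59 mm² — area = 77.59 mm². Checking containment: at z = 13.16 the cross-section extends beyond the z = 10.36 cross-section by about 8.18 mm².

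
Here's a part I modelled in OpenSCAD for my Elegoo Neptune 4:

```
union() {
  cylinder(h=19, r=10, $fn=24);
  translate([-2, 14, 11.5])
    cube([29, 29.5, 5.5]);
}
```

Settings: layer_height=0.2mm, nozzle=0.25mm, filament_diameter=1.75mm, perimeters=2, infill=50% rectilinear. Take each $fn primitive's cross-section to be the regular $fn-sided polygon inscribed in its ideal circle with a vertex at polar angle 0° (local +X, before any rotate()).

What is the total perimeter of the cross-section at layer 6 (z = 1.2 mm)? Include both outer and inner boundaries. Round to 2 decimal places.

62.65 mm

At z = 1.2 mm: the cylinder: section is a regular 24-gon, circumradius r=10 (perimeter = 2·24·10.000·sin(180°/24) = 62.65 mm); the cube at (-2, 14) does not reach this height (z outside [11.5, 17]); Combining (union): only the r=10 cylinder is present, so the union is just that shape — boundary = 62.65 mm. Overall, the cross-section is a single solid region. Total boundary length (outer) = 62.65 mm.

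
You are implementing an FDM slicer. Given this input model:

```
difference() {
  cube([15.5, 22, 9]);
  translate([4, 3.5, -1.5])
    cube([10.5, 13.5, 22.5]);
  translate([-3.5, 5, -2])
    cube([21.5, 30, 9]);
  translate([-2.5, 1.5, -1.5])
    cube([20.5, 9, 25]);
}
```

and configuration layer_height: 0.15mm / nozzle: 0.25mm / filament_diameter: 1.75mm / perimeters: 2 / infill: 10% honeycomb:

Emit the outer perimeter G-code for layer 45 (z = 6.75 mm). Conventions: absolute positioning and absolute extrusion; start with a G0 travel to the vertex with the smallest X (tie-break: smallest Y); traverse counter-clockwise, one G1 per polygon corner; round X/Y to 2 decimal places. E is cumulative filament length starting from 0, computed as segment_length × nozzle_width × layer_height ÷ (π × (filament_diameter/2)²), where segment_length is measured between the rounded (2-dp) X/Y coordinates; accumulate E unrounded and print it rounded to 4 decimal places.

G0 X0.00 Y0.00 Z6.75
G1 X15.50 Y0.00 E0.2417
G1 X15.50 Y1.50 E0.2650
G1 X0.00 Y1.50 E0.5067
G1 X0.00 Y0.00 E0.5301

At z = 6.75 mm: the cube (footprint 15.5×22) is included at this height; the 10.5×13.5 cube at (4, 3.5) contributes its full rectangle; the cube at (-3.5, 5) (footprint 21.5×30) is included at this height; the cube at (-2.5, 1.5) is present — its section is the full 20.5×9 rectangle; Subtracting the remaining from the first: starting from the 15.5×22 cube, the 10.5×13.5 cube at (4, 3.5) lies wholly inside it (removes its full 141.75 mm² and its 48.00 mm outline becomes a hole wall); the 21.5×30 cube at (-3.5, 5) partially overlaps it — only the 137.50 mm² overlap (of its 645.00 mm²) is removed, clipping the outline; the 20.5×9 cube at (-2.5, 1.5) partially overlaps it — only the 38.50 mm² overlap (of its 184.50 mm²) is removed, clipping the outline — 1 connected region. The outline is a single polygon with 4 vertices. Extrusion per mm of travel: 0.25 × 0.15 / (π × 0.875²) = 0.015591. Accumulating E over each segment gives final E = 0.5301.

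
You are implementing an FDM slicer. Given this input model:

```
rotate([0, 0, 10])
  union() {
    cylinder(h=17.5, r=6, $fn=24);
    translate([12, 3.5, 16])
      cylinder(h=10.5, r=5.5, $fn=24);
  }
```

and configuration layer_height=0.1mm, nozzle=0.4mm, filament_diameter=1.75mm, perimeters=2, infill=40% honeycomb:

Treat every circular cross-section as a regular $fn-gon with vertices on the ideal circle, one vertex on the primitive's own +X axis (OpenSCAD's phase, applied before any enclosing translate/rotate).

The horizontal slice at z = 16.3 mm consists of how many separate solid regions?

At z = 16.3 mm: the cylinder: section is a regular 24-gon, circumradius r=6; the r=5.5 cylinder at (12, 3.5) contributes a regular 24-gon of circumradius 5.5; Combining (union): the 2 present regions are separate (no shared area or edge), so areas and boundary lengths simply add and each stays a separate island — 2 connected regions; (whole slice rotated 10° about Z — lengths, areas and connectivity unchanged). The result has 2 disconnected regions.

2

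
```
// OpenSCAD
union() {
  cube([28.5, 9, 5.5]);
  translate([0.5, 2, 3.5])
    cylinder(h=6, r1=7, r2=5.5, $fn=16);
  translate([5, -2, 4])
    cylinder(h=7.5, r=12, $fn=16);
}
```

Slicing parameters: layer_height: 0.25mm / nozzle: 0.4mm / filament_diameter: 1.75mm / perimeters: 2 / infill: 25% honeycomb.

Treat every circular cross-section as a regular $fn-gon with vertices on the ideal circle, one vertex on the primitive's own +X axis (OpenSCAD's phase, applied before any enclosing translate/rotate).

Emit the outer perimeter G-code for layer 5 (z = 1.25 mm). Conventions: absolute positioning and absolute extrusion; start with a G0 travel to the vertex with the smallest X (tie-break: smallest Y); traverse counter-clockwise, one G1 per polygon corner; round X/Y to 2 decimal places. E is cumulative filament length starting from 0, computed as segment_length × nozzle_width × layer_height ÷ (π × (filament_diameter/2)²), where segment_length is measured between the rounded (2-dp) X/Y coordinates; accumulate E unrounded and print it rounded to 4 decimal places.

G0 X0.00 Y0.00 Z1.25
G1 X28.50 Y0.00 E1.1849
G1 X28.50 Y9.00 E1.5591
G1 X0.00 Y9.00 E2.7440
G1 X0.00 Y0.00 E3.1181

At z = 1.25 mm: the 28.5×9 cube contributes its full rectangle; the cone at (0.5, 2) is absent (z outside [3.5, 9.5]); the cylinder at (5, -2) is absent (z outside [4, 11.5]); Merging all regions: only the 28.5×9 cube is present, so the union is just that shape — 1 connected region. The outline is a single polygon with 4 vertices. Extrusion per mm of travel: 0.4 × 0.25 / (π × 0.875²) = 0.041575. Accumulating E over each segment gives final E = 3.1181.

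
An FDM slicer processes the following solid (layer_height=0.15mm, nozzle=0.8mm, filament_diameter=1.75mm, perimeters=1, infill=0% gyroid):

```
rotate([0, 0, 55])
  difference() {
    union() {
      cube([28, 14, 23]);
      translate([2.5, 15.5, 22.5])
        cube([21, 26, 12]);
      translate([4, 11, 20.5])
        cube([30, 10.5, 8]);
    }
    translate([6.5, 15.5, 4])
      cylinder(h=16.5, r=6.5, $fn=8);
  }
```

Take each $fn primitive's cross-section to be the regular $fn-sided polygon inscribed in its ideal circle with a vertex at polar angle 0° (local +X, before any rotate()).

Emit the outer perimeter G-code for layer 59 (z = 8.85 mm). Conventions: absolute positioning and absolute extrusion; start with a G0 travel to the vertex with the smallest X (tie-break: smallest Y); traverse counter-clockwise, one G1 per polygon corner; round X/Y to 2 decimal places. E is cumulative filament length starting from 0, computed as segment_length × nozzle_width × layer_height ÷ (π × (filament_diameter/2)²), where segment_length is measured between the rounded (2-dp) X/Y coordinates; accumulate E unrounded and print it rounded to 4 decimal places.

G0 X-11.47 Y8.03 Z8.85
G1 X0.00 Y0.00 E0.6985
G1 X16.06 Y22.94 E2.0956
G1 X4.59 Y30.97 E2.7941
G1 X-4.37 Y18.17 E3.5737
G1 X-2.57 Y15.34 E3.7410
G1 X-3.64 Y10.49 E3.9888
G1 X-7.84 Y7.81 E4.2373
G1 X-11.11 Y8.54 E4.4045
G1 X-11.47 Y8.03 E4.4356

At z = 8.85 mm: the cube (footprint 28×14) is included at this height; the cube at (2.5, 15.5) is not intersected at this z (z outside [22.5, 34.5]); the cube at (4, 11) does not reach this height (z outside [20.5, 28.5]); Combining (union): only the 28×14 cube is present, so the union is just that shape — 1 connected region; the r=6.5 cylinder at (6.5, 15.5) gives a regular 8-gon of circumradius 6.5 (constant along its height); Subtracting the remaining from the first: starting from that combined region, the r=6.5 cylinder at (6.5, 15.5) partially overlaps it — only the 41.18 mm² overlap (of its 119.50 mm²) is removed, clipping the outline — 1 connected region; (rotated 55° about Z; rotation is an isometry so areas/perimeters/island counts are preserved). The outline is a single polygon with 9 vertices. Extrusion per mm of travel: 0.8 × 0.15 / (π × 0.875²) = 0.049890. Accumulating E over each segment gives final E = 4.4356.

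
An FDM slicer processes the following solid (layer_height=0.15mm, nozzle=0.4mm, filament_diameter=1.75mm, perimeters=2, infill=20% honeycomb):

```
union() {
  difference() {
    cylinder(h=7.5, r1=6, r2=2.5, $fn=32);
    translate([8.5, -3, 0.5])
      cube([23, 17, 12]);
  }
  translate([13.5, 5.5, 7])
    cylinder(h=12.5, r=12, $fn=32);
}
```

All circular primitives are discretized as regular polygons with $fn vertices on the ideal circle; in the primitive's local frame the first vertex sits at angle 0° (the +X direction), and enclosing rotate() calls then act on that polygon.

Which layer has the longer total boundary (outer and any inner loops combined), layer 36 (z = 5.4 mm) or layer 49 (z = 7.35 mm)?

Layer 36 (z = 5.4): the cone: at t=0.720 of its height the radius interpolates to r₁+(r₂−r₁)t = 3.480, giving a regular 32-gon of that circumradius (perimeter = 2·32·3.480·sin(180°/32) = 21.83 mm); the cube at (8.5, -3) (footprint 23×17) is included at this height (perimeter 80.00 mm); Taking the first minus the rest: starting from the cone, the 23×17 cube at (8.5, -3) misses the remaining region (no effect) — boundary = 21.83 mm; the cylinder at (13.5, 5.5) does not reach this height (z outside [7, 19.5]); Combining (union): only the result so far is present, so the union is just that shape — boundary = 21.83 mm. So its perimeter = 21.83 mm. Layer 49 (z = 7.35): the cone contributes a regular 32-gon of circumradius 2.570 (interpolated between r1=6 and r2=2.5 at t=0.980) (perimeter = 2·32·2.570·sin(180°/32) = 16.12 mm); the cube at (8.5, -3) (footprint 23×17) is included at this height (perimeter 80.00 mm); Subtracting the remaining from the first: starting from the cone, the 23×17 cube at (8.5, -3) misses the remaining region (no effect) — boundary = 16.12 mm; the r=12 cylinder at (13.5, 5.5) gives a regular 32-gon of circumradius 12 (constant along its height) (perimeter = 2·32·12.000·sin(180°/32) = 75.28 mm); Combining (union): the 2 present regions are separate (no shared area or edge), so areas and boundary lengths simply add and each stays a separate island — boundary = 91.40 mm. So its perimeter = 91.40 mm. Layer 49 is larger (91.40 vs 21.83 mm).

layer 49 (z = 7.35 mm)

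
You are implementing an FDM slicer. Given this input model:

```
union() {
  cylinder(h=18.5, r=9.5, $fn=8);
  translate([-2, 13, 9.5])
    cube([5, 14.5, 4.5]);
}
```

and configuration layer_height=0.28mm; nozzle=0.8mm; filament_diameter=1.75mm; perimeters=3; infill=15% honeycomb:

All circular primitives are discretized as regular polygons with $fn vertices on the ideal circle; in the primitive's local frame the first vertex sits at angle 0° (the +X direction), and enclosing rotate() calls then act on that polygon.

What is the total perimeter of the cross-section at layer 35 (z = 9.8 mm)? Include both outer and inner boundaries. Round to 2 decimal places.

At z = 9.8 mm: the cylinder: section is a regular 8-gon, circumradius r=9.5 (perimeter = 2·8·9.500·sin(180°/8) = 58.17 mm); the 5×14.5 cube at (-2, 13) contributes its full rectangle (perimeter 39.00 mm); Taking the union: the 2 present regions are separate (no shared area or edge), so areas and boundary lengths simply add and each stays a separate island — boundary = 97.17 mm. Overall, the cross-section has 2 separate islands. Total boundary length (outer) = 97.17 mm.

97.17 mm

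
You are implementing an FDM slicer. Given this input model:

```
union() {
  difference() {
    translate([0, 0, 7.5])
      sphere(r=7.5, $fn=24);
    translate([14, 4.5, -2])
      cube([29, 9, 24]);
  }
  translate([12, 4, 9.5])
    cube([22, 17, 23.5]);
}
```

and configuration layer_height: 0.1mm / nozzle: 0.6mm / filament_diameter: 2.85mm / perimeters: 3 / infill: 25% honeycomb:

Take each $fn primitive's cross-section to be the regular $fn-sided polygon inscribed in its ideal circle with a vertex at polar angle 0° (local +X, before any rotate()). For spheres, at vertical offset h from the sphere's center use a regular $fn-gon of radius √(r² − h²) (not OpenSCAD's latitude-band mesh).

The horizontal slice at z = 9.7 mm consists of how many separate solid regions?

2

At z = 9.7 mm: the r=7.5 sphere slices to a regular 24-gon of circumradius 7.170 (√(r²−h²) with h=2.2 from center); the 29×9 cube at (14, 4.5) contributes its full rectangle; Taking the first minus the rest: starting from the r=7.5 sphere, the 29×9 cube at (14, 4.5) misses the remaining region (no effect) — 1 connected region; the 22×17 cube at (12, 4) contributes its full rectangle; Taking the union: the 2 present regions are separate (no shared area or edge), so areas and boundary lengths simply add and each stays a separate island — 2 connected regions. The result has 2 disconnected regions.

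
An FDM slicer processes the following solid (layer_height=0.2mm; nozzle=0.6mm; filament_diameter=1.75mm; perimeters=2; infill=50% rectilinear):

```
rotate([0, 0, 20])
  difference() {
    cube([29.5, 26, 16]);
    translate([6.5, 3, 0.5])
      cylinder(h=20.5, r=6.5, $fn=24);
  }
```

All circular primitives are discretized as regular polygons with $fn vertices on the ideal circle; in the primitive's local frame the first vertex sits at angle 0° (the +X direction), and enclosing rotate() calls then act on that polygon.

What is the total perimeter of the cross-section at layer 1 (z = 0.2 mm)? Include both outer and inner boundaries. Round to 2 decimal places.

At z = 0.2 mm: the cube is present — its section is the full 29.5×26 rectangle (perimeter 111.00 mm); the cylinder at (6.5, 3) is not intersected at this z (z outside [0.5, 21]); Subtracting the remaining from the first: none of the subtracted shapes is present at this height, so the 29.5×26 cube is unchanged — boundary = 111.00 mm; (rotated 20° about Z; rotation is an isometry so areas/perimeters/island counts are preserved). Overall, the cross-section is a single solid region. Total boundary length (outer) = 111.00 mm.

111.00 mm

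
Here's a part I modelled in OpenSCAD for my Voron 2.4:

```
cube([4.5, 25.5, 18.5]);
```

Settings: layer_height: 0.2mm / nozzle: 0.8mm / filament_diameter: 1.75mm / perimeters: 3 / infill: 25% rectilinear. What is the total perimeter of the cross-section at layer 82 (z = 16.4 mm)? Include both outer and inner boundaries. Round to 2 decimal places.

At z = 16.4 mm: the cube is present — its section is the full 4.5×25.5 rectangle (perimeter 60.00 mm). Overall, the cross-section is a single solid region. Total boundary length (outer) = 60.00 mm.

60.00 mm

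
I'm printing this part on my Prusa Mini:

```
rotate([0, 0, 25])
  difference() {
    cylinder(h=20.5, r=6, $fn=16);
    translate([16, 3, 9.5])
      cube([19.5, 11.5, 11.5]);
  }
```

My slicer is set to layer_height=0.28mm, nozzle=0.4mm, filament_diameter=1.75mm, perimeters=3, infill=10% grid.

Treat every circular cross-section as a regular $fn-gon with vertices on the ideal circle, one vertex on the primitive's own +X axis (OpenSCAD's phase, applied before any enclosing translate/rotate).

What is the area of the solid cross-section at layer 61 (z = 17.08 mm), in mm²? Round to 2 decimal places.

110.21 mm²

At z = 17.08 mm: the cylinder: section is a regular 16-gon, circumradius r=6 (area = (16/2)·6.000²·sin(360°/16) = 110.21 mm²); the cube at (16, 3) (footprint 19.5×11.5) is included at this height (area 224.25 mm²); Subtracting the remaining from the first: starting from the r=6 cylinder (110.21 mm²), the 19.5×11.5 cube at (16, 3) misses the remaining region (no effect) — area = 110.21 mm²; (rotated 25° about Z; rotation is an isometry so areas/perimeters/island counts are preserved). Overall, the cross-section is a single solid region. Net area = 110.21 mm².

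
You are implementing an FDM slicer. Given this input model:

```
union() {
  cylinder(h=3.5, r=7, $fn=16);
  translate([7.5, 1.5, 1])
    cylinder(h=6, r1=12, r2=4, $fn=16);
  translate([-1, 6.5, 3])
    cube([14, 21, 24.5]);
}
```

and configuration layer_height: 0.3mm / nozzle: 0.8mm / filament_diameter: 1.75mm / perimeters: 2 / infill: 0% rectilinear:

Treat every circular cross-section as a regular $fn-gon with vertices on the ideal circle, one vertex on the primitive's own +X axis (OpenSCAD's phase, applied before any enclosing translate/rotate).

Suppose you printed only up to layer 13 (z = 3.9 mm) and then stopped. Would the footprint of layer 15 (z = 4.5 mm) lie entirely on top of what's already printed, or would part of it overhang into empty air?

Compare the two slices. At z = 3.9: the cylinder does not reach this height (z outside [0, 3.5]); the cone at (7.5, 1.5): at t=0.483 of its height the radius interpolates to r₁+(r₂−r₁)t = 8.133, giving a regular 16-gon of that circumradius (area = (16/2)·8.133²·sin(360°/16) = 202.52 mm²); the cube at (-1, 6.5) is present — its section is the full 14×21 rectangle (area 294.00 mm²); Combining (union): the regions partially overlap — summed areas 496.52 mm² minus the doubly-counted overlap 26.17 mm² gives 470.35 mm² — area = 470.35 mm². At z = 4.5: the cylinder does not reach this height (z outside [0, 3.5]); the cone at (7.5, 1.5): at t=0.583 of its height the radius interpolates to r₁+(r₂−r₁)t = 7.333, giving a regular 16-gon of that circumradius (area = (16/2)·7.333²·sin(360°/16) = 164.64 mm²); the cube at (-1, 6.5) (footprint 14×21) is included at this height (area 294.00 mm²); Taking the union: the regions partially overlap — summed areas 458.64 mm² minus the doubly-counted overlap 16.22 mm² gives 442.42 mm² — area = 442.42 mm². Checking containment: the cross-section at z = 4.5 is a subset of the cross-section at z = 3.9.

entirely on top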